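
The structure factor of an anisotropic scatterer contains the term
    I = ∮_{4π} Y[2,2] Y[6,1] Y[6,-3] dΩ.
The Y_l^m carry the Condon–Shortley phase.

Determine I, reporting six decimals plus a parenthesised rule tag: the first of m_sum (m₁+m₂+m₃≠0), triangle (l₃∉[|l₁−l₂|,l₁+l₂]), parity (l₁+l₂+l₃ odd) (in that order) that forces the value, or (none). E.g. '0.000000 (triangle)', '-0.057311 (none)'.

0.177674 (none)

Checks pass: Σm=0; 14 even; l₃=6∈[4,8].
(2·2+1)(2·6+1)(2·6+1) = 845
Δ: 2! 2! 10! / 15! → 1/90090
sum: t=0:+1/69120 t=1:−1/14400 t=2:+1/69120 = -7/172800
3j²(2 6 6; 0 0 0) = Δ·Π!·Σ² = 14/715  (sign -1)
sum: t=0:+1/120960 = 1/120960
3j²(2 6 6; 2 1 -3) = Δ·Π!·Σ² = 24/1001  (sign -1)
combine: 4πI² = 845·14/715·24/1001 = 48/121
take √, sign +1: I = 0.17767364
No selection rule forces the value: the integral is nonzero (none).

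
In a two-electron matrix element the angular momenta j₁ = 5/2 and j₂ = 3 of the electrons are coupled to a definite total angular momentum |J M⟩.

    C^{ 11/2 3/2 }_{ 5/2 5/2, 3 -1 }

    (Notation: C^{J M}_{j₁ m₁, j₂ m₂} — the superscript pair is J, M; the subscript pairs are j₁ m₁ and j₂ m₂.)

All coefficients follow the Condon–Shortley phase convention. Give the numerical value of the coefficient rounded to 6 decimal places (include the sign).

triangle: 0!·5!·6!/12! = 86400/479001600
(j±m)!: 5!·0!·2!·4!·7!·4! = 696729600
prefactor² = (2J+1)·Δ·N² = 16588800/11
  k=0: +1/(0!·0!·0!·2!·5!·4!) = 1/5760
Σ = 1/5760  ⇒  CG² = 16588800/11·(1/5760)² = 1/22
CG = +√(1/22) = +0.213201

+0.213201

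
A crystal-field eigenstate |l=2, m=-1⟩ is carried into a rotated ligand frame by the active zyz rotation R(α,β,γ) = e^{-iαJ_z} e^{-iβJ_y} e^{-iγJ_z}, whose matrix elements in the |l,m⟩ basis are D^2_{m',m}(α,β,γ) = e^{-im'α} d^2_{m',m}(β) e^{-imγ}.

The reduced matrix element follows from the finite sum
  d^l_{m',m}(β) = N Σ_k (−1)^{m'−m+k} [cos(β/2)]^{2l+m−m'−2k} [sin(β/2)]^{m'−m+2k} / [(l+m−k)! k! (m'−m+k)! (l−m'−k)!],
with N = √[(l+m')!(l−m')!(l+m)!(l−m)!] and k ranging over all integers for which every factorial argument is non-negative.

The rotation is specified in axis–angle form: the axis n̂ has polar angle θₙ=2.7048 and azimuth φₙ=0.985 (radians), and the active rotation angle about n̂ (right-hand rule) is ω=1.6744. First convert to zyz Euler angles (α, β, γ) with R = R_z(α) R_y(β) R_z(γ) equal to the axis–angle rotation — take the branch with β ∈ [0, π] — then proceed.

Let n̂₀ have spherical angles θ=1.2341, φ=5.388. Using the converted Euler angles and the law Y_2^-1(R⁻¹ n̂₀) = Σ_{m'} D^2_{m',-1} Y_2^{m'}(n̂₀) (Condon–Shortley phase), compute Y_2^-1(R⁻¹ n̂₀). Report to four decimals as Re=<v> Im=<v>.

Axis–angle → zyz. n̂ = (sinθₙcosφₙ, sinθₙsinφₙ, cosθₙ) = (+0.233881, +0.352504, -0.906113), ω = 1.6744.
R = I cosω + sinω [n̂]ₓ + (1−cosω) n̂n̂ᵀ gives
  R = [-0.043061, +0.992225, +0.116774; -0.810285, +0.033691, -0.585067; -0.584453, -0.119814, +0.802533]
β = atan2(√(R₁₃²+R₂₃²), R₃₃) = 0.639267; α = atan2(R₂₃, R₁₃) mod 2π = 4.909392; γ = atan2(R₃₂, −R₃₁) mod 2π = 6.080984
Need the full column D^2_{m',-1} for m'=−2..2 at α=4.9094, β=0.6393, γ=6.0810.
cos(β/2)=0.949351, sin(β/2)=0.314219
d^2_{-2,-1}: single k=1 term ⇒ +0.537702;  D = -0.527842-0.102502i
d^2_{-1,-1}: k∈[0..1] ⇒ +0.812282 -0.266955 = +0.545326;  D = -0.002835-0.545319i
d^2_{0,-1}: k∈[0..1] ⇒ -0.658548 +0.072144 = -0.586404;  D = -0.574458+0.117765i
d^2_{1,-1}: k∈[0..1] ⇒ +0.266955 -0.009748 = +0.257207;  D = +0.099972+0.236983i
d^2_{2,-1}: single k=0 term ⇒ -0.058905;  D = +0.048742-0.033076i
Y_2^{m'}(θ=1.2341,φ=5.388) and Σ D·Y over m':
  (-0.5278-0.1025i)·(-0.0750+0.3359i)  (-0.0028-0.5453i)·(+0.1507+0.1880i)  (-0.5745+0.1178i)·(-0.2121+0.0000i)  (+0.1000+0.2370i)·(-0.1507+0.1880i)  (+0.0487-0.0331i)·(-0.0750-0.3359i)
Y_2^-1(R⁻¹ n̂) = +0.223554-0.308060i

Re=0.2236 Im=-0.3081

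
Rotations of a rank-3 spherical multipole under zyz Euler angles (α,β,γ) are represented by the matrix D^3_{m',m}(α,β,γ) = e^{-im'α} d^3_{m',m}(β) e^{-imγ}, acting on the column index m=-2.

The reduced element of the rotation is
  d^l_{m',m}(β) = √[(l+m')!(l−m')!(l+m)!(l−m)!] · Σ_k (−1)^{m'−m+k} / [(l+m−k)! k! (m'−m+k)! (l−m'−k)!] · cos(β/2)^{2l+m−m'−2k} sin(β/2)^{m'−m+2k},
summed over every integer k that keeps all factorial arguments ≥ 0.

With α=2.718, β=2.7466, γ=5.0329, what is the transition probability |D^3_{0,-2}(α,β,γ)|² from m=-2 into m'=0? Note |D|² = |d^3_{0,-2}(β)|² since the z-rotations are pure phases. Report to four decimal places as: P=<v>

P=0.0350

D^3_{0,-2}(2.7180,2.7466,5.0329) = e^{-i·0·2.7180}·d^3_{0,-2}(2.7466)·e^{-i·-2·5.0329}. Compute d first:
c=cos(2.746600/2)=0.196215, s=sin(2.746600/2)=0.980561; N=√[6·6·1·120]=65.726707
k∈{0,1} keeps every argument non-negative
  k=0: (−1)^2·65.7267/(12)·0.1962^4·0.9806^2 = +0.007806
  k=1: (−1)^3·65.7267/(12)·0.1962^2·0.9806^4 = -0.194950
d^3_{0,-2}(2.7466) = +0.007806 -0.194950 = -0.187144
|D^3_{0,-2}|² = |d^3_{0,-2}(β)|² = (-0.187144)² = 0.035023 (the z-rotation phases have unit modulus)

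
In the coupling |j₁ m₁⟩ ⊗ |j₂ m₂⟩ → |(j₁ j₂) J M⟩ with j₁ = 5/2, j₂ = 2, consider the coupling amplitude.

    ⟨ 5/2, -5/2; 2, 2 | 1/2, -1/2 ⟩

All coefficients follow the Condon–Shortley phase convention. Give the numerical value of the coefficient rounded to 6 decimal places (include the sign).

+√(1/3) ≈ +0.577350

triangle: 4!·1!·0!/6! = 24/720
(j±m)!: 0!·5!·4!·0!·0!·1! = 2880
prefactor² = (2J+1)·Δ·N² = 192
  k=4: +1/(4!·0!·1!·0!·0!·0!) = 1/24
Σ = 1/24  ⇒  CG² = 192·(1/24)² = 1/3
CG = +√(1/3) = +0.577350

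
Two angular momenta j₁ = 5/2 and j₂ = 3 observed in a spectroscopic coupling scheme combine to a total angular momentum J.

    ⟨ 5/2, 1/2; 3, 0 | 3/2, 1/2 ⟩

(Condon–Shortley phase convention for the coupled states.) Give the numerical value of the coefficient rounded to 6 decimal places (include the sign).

j₁+j₂−J=4  J+j₁−j₂=1  J−j₁+j₂=2  j₁+j₂+J+1=8
(j₁±m₁, j₂±m₂, J±M) = (3,2,3,3,2,1)
P² = 144/35
sum k=1..2:
  [1] −1/12 = -1/12
  [2] +1/4 = 1/4
S = 1/6
C² = P²·S² = 4/35 ; C = +0.338062

+0.338062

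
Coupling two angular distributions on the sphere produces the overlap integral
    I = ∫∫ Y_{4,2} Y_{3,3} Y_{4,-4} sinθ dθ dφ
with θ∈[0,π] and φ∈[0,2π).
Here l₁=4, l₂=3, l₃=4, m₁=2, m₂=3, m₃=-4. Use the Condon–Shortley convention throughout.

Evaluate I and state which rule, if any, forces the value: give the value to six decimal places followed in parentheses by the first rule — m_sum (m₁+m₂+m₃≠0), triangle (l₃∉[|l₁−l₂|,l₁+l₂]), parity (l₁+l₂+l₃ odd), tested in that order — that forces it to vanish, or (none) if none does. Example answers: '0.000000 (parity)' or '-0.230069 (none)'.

m-sum = 2 + 3 − 4 = 1 ≠ 0 ⇒ I = 0

0.000000 (m_sum)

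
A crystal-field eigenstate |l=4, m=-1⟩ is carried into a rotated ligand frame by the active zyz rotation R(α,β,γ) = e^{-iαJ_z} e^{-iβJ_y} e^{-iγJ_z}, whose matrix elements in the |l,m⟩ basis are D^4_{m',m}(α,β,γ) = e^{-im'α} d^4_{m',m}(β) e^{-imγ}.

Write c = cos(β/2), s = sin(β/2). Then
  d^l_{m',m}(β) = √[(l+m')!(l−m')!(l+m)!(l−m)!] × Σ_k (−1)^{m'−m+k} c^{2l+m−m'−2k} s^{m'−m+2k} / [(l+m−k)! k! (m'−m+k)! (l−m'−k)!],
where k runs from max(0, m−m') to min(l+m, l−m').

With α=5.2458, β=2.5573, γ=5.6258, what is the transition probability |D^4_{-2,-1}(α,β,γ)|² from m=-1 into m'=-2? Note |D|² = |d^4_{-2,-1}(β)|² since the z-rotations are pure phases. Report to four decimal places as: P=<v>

P=0.0556

Split into d^4_{-2,-1}(β=2.5573) × two z-phases.
Half-angle: c=0.288008, s=0.957628. N=√(2·720·6·120)=1018.233765
The bounds max(0,m−m')=1 and min(l+m,l−m')=3 give 3 terms
  k=1: (−1)^0·1018.2338/(240)·0.2880^7·0.9576^1 = +0.000668
  k=2: (−1)^1·1018.2338/(48)·0.2880^5·0.9576^3 = -0.036917
  k=3: (−1)^2·1018.2338/(72)·0.2880^3·0.9576^5 = +0.272091
d^4_{-2,-1}(2.5573) = +0.000668 -0.036917 +0.272091 = +0.235842
|D^4_{-2,-1}|² = |d^4_{-2,-1}(β)|² = (+0.235842)² = 0.055621 (the z-rotation phases have unit modulus)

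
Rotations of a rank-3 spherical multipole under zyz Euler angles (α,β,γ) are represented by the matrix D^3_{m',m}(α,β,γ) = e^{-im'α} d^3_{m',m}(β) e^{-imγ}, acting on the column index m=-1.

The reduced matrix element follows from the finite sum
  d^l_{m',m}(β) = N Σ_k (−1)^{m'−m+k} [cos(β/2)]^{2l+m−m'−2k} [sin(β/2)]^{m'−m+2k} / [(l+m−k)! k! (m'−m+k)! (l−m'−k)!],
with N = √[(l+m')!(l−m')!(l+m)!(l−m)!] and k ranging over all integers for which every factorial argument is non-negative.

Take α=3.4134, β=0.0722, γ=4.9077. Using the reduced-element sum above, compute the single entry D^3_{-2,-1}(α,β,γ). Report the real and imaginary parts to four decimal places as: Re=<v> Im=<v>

Re=0.0764 Im=-0.0839

First d^3_{-2,-1}(β=0.0722), then the phase factors e^{-i(-2)α} and e^{-i(-1)γ}:
c=cos(0.072200/2)=0.999348, s=sin(0.072200/2)=0.036092; N=√[1·120·2·24]=75.894664
The bounds max(0,m−m')=1 and min(l+m,l−m')=2 give 2 terms
  k=1: (−1)^0·75.8947/(24)·0.9993^5·0.0361^1 = +0.113762
  k=2: (−1)^1·75.8947/(12)·0.9993^3·0.0361^3 = -0.000297
d^3_{-2,-1}(0.0722) = +0.113762 -0.000297 = +0.113465
D = (+0.855845+0.517233i)·(+0.113465)·(+0.194072-0.980987i) = +0.076418-0.083873i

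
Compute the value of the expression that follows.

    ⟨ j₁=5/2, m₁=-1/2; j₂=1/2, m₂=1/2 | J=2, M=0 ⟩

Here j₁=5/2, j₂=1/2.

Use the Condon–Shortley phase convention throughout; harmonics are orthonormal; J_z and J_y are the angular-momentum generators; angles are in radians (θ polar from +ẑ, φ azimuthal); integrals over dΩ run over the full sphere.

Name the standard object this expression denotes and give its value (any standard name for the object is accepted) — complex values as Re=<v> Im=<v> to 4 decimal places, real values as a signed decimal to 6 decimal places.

Clebsch–Gordan coefficient, −√(1/2) ≈ -0.707107

This is a Clebsch–Gordan (vector-coupling) coefficient.
j₁+j₂−J=1  J+j₁−j₂=4  J−j₁+j₂=0  j₁+j₂+J+1=6
(j₁±m₁, j₂±m₂, J±M) = (2,3,1,0,2,2)
P² = 8
sum k=1..1:
  [1] −1/4 = -1/4
S = -1/4
C² = P²·S² = 1/2 ; C = -0.707107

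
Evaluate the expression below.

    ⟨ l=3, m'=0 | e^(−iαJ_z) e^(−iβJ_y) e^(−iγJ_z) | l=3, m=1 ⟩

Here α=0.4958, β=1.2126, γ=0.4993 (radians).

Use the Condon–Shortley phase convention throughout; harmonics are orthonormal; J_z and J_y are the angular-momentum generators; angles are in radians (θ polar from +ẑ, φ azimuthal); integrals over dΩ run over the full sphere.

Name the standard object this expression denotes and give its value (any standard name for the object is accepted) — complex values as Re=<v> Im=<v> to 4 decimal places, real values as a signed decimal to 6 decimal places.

This is a Wigner D-matrix element — the rotation-matrix element ⟨l m'| R(α,β,γ) |l m⟩ in the angular-momentum basis.
First d^3_{0,1}(β=1.2126), then the phase factors e^{-i(0)α} and e^{-i(1)γ}:
With c≡cos(β/2)=0.821762 and s≡sin(β/2)=0.569831, N=[6·6·24·2]^{1/2}=41.569219
The bounds max(0,m−m')=1 and min(l+m,l−m')=3 give 3 terms
  k=1: (−1)^0·41.5692/(12)·0.8218^5·0.5698^1 = +0.739719
  k=2: (−1)^1·41.5692/(4)·0.8218^3·0.5698^3 = -1.067058
  k=3: (−1)^2·41.5692/(12)·0.8218^1·0.5698^5 = +0.171028
d^3_{0,1}(1.2126) = +0.739719 -1.067058 +0.171028 = -0.156311
Attach z-rotation phases: D = e^{-i(0)(0.4958)}·(-0.156311)·e^{-i(1)(0.4993)} = -0.137228+0.074843i

Wigner D-matrix element, Re=-0.1372 Im=0.0748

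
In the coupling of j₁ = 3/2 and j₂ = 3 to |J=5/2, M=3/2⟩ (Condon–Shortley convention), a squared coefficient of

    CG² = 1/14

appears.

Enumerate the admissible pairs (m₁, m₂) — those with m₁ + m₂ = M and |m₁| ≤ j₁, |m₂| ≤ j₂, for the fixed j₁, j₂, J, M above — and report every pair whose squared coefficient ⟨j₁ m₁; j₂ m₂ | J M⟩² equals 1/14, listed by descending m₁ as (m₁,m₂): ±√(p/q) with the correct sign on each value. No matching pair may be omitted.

Admissible pairs with m₁+m₂ = M = 3/2: (-3/2,3), (-1/2,2), (1/2,1), (3/2,0)
  (m₁,m₂)=(3/2,0): CG² = 9/35, CG = +√(9/35)
  (m₁,m₂)=(1/2,1): CG² = 7/20, CG = −√(7/20)
  (m₁,m₂)=(-1/2,2): CG² = 1/14, CG = +√(1/14)   ← matches the target
  (m₁,m₂)=(-3/2,3): CG² = 9/28, CG = +√(9/28)
Pairs with CG² = 1/14: (-1/2,2): +√(1/14)

(-1/2,2): +√(1/14)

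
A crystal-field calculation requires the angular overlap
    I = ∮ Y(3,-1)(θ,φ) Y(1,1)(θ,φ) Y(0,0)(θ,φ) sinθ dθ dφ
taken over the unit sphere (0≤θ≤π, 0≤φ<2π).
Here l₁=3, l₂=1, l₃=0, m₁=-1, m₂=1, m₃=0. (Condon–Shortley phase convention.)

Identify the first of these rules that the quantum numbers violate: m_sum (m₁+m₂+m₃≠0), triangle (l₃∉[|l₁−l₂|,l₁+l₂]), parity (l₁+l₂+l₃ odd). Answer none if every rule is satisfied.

triangle

Σmᵢ = 0  ✓
l₃∈[|l₁−l₂|,l₁+l₂]=[2,4] required, l₃=0 fails  ✗
Σlᵢ = 4 ⇒ even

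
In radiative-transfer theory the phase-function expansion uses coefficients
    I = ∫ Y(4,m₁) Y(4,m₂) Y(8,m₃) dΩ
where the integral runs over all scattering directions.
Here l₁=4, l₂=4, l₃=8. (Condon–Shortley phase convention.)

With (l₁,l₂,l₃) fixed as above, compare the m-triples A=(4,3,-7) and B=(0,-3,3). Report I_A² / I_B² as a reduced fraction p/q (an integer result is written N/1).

Shared (l₁,l₂,l₃)=(4,4,8): N and (l;000)² cancel in I_A²/I_B².
A: Δ = 0!·8!·8!/17! = 1/218790; Racah Σ t=0..0: t=0:+1/203212800 = 1/203212800; ⇒ 3j(4 4 8; 4 3 -7)² = 1/34, sgn -1
B: Δ = 0!·8!·8!/17! = 1/218790; Racah Σ t=0..0: t=0:+1/2903040 = 1/2903040; ⇒ 3j(4 4 8; 0 -3 3)² = 5/663, sgn -1
I_A²/I_B² = (1/34)/(5/663) = 39/10

39/10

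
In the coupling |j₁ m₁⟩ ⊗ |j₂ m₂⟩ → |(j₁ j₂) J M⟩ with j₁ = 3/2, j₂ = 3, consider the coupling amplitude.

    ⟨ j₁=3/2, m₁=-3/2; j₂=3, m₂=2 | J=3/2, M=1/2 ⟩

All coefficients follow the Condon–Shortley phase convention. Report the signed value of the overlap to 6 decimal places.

j₁+j₂−J=3  J+j₁−j₂=0  J−j₁+j₂=3  j₁+j₂+J+1=7
(j₁±m₁, j₂±m₂, J±M) = (0,3,5,1,2,1)
P² = 288/7
sum k=3..3:
  [3] −1/12 = -1/12
S = -1/12
C² = P²·S² = 2/7 ; C = -0.534522

-0.534522  (= −√(2/7))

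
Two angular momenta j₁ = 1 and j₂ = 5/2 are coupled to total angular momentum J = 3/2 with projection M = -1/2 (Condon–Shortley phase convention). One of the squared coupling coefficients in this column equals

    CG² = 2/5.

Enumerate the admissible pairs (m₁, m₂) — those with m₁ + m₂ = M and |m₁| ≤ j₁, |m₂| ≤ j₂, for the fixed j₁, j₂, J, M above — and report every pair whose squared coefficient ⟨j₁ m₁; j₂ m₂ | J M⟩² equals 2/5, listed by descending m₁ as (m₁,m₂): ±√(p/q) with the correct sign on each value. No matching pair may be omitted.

Admissible pairs with m₁+m₂ = M = -1/2: (-1,1/2), (0,-1/2), (1,-3/2)
  (m₁,m₂)=(1,-3/2): CG² = 2/5, CG = +√(2/5)   ← matches the target
  (m₁,m₂)=(0,-1/2): CG² = 2/5, CG = −√(2/5)   ← matches the target
  (m₁,m₂)=(-1,1/2): CG² = 1/5, CG = +√(1/5)
Pairs with CG² = 2/5: (1,-3/2): +√(2/5); (0,-1/2): −√(2/5)

(1,-3/2): +√(2/5); (0,-1/2): −√(2/5)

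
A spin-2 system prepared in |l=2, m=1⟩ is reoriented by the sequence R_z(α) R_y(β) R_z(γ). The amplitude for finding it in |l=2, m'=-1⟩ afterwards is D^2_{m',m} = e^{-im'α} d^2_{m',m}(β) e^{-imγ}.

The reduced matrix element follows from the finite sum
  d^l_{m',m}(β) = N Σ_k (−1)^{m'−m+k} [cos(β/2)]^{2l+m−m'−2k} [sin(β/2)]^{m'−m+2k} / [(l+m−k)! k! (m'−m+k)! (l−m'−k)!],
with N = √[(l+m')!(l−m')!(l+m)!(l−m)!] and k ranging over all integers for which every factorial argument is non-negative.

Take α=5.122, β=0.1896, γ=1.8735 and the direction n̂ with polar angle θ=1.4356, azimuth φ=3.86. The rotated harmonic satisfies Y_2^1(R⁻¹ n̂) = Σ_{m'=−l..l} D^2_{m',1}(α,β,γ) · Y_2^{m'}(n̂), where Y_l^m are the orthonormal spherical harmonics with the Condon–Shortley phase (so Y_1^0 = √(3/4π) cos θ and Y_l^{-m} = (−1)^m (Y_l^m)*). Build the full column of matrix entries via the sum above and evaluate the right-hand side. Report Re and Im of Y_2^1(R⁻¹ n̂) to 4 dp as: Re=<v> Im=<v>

Need the full column D^2_{m',1} for m'=−2..2 at α=5.1220, β=0.1896, γ=1.8735.
cos(β/2)=0.995510, sin(β/2)=0.094658
d^2_{-2,1}: single k=3 term ⇒ +0.001689;  D = -0.000834+0.001468i
d^2_{-1,1}: k∈[2..3] ⇒ +0.026640 -0.000080 = +0.026559;  D = -0.026408-0.002834i
d^2_{0,1}: k∈[1..2] ⇒ +0.228755 -0.002068 = +0.226686;  D = -0.067576-0.216380i
d^2_{1,1}: k∈[0..1] ⇒ +0.982160 -0.026640 = +0.955520;  D = +0.723187-0.624516i
d^2_{2,1}: single k=0 term ⇒ -0.186777;  D = -0.168275-0.081052i
Y_2^{m'}(θ=1.4356,φ=3.86) and Σ D·Y over m':
  (-0.0008+0.0015i)·(+0.0507-0.3759i)  (-0.0264-0.0028i)·(-0.0777+0.0679i)  (-0.0676-0.2164i)·(-0.2982+0.0000i)  (+0.7232-0.6245i)·(+0.0777+0.0679i)  (-0.1683-0.0811i)·(+0.0507+0.3759i)
Y_2^1(R⁻¹ n̂) = +0.143430-0.003413i

Re=0.1434 Im=-0.0034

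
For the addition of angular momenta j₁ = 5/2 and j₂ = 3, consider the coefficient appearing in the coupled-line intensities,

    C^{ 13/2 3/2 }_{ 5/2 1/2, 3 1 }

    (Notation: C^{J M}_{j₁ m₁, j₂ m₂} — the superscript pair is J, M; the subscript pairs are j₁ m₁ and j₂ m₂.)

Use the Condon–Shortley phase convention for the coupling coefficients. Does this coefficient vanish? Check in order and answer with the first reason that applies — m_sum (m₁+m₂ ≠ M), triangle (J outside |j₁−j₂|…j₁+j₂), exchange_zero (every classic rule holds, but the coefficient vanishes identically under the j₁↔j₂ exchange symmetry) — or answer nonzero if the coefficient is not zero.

m-sum: m₁+m₂ = 1/2+1 = 3/2, M = 3/2  ✓
triangle: need |j₁−j₂| ≤ J ≤ j₁+j₂, i.e. J ∈ [1/2, 11/2]; J = 13/2 is outside ✗ ⇒ coefficient is 0

triangle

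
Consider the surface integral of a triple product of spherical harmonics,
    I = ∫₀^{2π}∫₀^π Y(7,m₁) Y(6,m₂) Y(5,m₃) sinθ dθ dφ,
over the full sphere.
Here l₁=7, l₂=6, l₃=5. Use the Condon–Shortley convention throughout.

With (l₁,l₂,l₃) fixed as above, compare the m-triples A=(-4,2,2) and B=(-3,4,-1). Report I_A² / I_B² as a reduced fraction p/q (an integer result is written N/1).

168399/42250

Same 7,6,5: normalisation and zero-m 3j drop out of the ratio.
A: Δ: 8! 6! 4! / 19! → 1/174594420; sum: t=5:−1/3110400 t=6:+1/691200 t=7:−1/1451520 t=8:+1/34836480 = 1/2150400; 3j²(7 6 5; -4 2 2) = Δ·Π!·Σ² = 729/83980  (sign -1)
B: Δ: 8! 6! 4! / 19! → 1/174594420; sum: t=6:+1/1658880 t=7:−1/1088640 t=8:+1/7741440 = -13/69672960; 3j²(7 6 5; -3 4 -1) = Δ·Π!·Σ² = 325/149226  (sign -1)
I_A²/I_B² = (729/83980)/(325/149226) = 168399/42250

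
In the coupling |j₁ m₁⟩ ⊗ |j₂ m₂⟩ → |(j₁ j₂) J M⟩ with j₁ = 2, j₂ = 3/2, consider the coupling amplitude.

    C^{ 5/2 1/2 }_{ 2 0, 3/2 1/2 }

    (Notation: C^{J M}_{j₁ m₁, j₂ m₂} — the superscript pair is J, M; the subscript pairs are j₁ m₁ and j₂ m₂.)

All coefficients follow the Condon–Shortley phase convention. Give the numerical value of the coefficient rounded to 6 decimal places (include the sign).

j₁+j₂−J=1  J+j₁−j₂=3  J−j₁+j₂=2  j₁+j₂+J+1=7
(j₁±m₁, j₂±m₂, J±M) = (2,2,2,1,3,2)
P² = 48/35
sum k=0..1:
  [0] +1/4 = 1/4
  [1] −1/2 = -1/2
S = -1/4
C² = P²·S² = 3/35 ; C = -0.292770

−√(3/35) ≈ -0.292770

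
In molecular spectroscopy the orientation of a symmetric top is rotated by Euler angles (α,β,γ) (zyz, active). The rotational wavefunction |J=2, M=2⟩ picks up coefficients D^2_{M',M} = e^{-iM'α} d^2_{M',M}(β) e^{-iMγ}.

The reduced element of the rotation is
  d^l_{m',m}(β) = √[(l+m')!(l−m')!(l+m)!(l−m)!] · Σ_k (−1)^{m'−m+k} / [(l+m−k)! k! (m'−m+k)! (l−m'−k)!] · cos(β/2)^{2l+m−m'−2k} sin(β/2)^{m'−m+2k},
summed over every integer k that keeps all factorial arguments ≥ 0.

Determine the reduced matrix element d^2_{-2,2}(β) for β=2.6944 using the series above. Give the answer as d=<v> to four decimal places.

d=0.9041

d^2_{-2,2}(β=2.6944) via the finite sum:
c=cos(2.694400/2)=0.221738, s=sin(2.694400/2)=0.975106; N=√[1·24·24·1]=24.000000
k: max(0,(2)−(-2))=4 … min(2+(2),2−(-2))=4
  k=4: (−1)^0·24.0000/(24)·0.2217^0·0.9751^4 = +0.904082
d^2_{-2,2}(2.6944) = +0.904082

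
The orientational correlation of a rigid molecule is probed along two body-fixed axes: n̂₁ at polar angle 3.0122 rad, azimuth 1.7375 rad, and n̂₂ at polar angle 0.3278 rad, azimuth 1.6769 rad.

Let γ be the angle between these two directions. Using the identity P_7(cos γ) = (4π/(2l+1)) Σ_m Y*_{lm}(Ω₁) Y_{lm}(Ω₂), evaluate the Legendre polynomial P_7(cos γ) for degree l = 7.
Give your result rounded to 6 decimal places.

0.376051

Term-by-term m-sum for l=7 (normalisation 4π/15 = 0.837758):
  m=-7: (0.00000 - 0.00000j) × (0.00012 + 0.00013j) = 0.00000 + 0.00000j  (running Σ = 0.00000 + 0.00000j)
  m=-6: (0.00000 + 0.00001j) × (-0.00159 + 0.00117j) = -0.00000 - 0.00000j  (running Σ = -0.00000 - 0.00000j)
  m=-5: (-0.00011 + 0.00010j) × (-0.00684 - 0.01166j) = 0.00000 + 0.00000j  (running Σ = 0.00000 + 0.00000j)
  m=-4: (-0.00155 - 0.00122j) × (0.05886 - 0.02660j) = -0.00012 - 0.00003j  (running Σ = -0.00012 - 0.00003j)
  m=-3: (0.00870 - 0.01593j) × (0.06787 + 0.20596j) = 0.00387 + 0.00071j  (running Σ = 0.00375 + 0.00068j)
  m=-2: (0.11011 + 0.03813j) × (-0.46971 + 0.10120j) = -0.05558 - 0.00677j  (running Σ = -0.05183 - 0.00609j)
  m=-1: (-0.07799 + 0.46347j) × (-0.05935 - 0.55728j) = 0.26291 + 0.01595j  (running Σ = 0.21108 + 0.00986j)
  m=0: (-0.85092 + 0.00000j) × (-0.03139 + 0.00000j) = 0.02671 + 0.00000j  (running Σ = 0.23779 + 0.00986j)
  m=1: (0.07799 + 0.46347j) × (0.05935 - 0.55728j) = 0.26291 - 0.01595j  (running Σ = 0.50071 - 0.00609j)
  m=2: (0.11011 - 0.03813j) × (-0.46971 - 0.10120j) = -0.05558 + 0.00677j  (running Σ = 0.44513 + 0.00068j)
  m=3: (-0.00870 - 0.01593j) × (-0.06787 + 0.20596j) = 0.00387 - 0.00071j  (running Σ = 0.44900 - 0.00003j)
  m=4: (-0.00155 + 0.00122j) × (0.05886 + 0.02660j) = -0.00012 + 0.00003j  (running Σ = 0.44888 + 0.00000j)
  m=5: (0.00011 + 0.00010j) × (0.00684 - 0.01166j) = 0.00000 - 0.00000j  (running Σ = 0.44888 - 0.00000j)
  m=6: (0.00000 - 0.00001j) × (-0.00159 - 0.00117j) = -0.00000 + 0.00000j  (running Σ = 0.44888 + 0.00000j)
  m=7: (-0.00000 - 0.00000j) × (-0.00012 + 0.00013j) = 0.00000 - 0.00000j  (running Σ = 0.44888 - 0.00000j)
Σ over m = 0.44888 - 0.00000j; ×(4π/15) → 0.37605 - 0.00000j. Real part: 0.376051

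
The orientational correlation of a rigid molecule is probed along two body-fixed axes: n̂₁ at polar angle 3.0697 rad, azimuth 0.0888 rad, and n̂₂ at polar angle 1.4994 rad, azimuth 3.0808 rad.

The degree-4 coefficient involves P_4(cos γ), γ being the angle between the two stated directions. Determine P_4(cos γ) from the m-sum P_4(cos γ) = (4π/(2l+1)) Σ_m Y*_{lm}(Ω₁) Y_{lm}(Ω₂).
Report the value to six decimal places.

Summing Y*_{l m}(θ₁,φ₁)·Y_{l m}(θ₂,φ₂) over m ∈ [−4, 4]; prefactor 4π/(2·4+1) = 1.396263:
  m=-4: Y*=+0.000011+0.000004i  Y=+0.425153+0.105472i  product +0.000004+0.000003i
  m=-3: Y*=-0.000446-0.000122i  Y=-0.087139-0.016071i  product +0.000037+0.000018i
  m=-2: Y*=+0.010132+0.001819i  Y=-0.318596-0.038929i  product -0.003157-0.000974i
  m=-1: Y*=-0.133824-0.011915i  Y=+0.099603+0.006063i  product -0.013257-0.001998i
  m=+0: Y*=+0.824550-0.000000i  Y=+0.301303+0.000000i  product +0.248439+0.000000i
  m=+1: Y*=+0.133824-0.011915i  Y=-0.099603+0.006063i  product -0.013257+0.001998i
  m=+2: Y*=+0.010132-0.001819i  Y=-0.318596+0.038929i  product -0.003157+0.000974i
  m=+3: Y*=+0.000446-0.000122i  Y=+0.087139-0.016071i  product +0.000037-0.000018i
  m=+4: Y*=+0.000011-0.000004i  Y=+0.425153-0.105472i  product +0.000004-0.000003i
Total Σ_m = +0.215693+0.000000i. Multiply by 1.396263: +0.301165+0.000000i. P_4(cos γ) = 0.301165

0.301165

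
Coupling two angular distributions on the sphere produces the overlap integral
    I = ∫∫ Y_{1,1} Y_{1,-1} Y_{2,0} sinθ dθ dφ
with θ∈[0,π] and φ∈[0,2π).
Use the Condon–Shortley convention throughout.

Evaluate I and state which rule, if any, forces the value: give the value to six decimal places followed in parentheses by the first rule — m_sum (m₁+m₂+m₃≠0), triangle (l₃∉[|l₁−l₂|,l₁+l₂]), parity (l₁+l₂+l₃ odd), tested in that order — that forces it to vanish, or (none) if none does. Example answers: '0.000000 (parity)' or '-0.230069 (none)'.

Checks pass: Σm=0; 4 even; l₃=2∈[0,2].
(2·1+1)(2·1+1)(2·2+1) = 45
Δ: 0! 2! 2! / 5! → 1/30
sum: t=0:+1/1 = 1/1
3j²(1 1 2; 0 0 0) = Δ·Π!·Σ² = 2/15  (sign +1)
sum: t=0:+1/4 = 1/4
3j²(1 1 2; 1 -1 0) = Δ·Π!·Σ² = 1/30  (sign +1)
combine: 4πI² = 45·2/15·1/30 = 1/5
take √, sign +1: I = 0.12615663
No selection rule forces the value: the integral is nonzero (none).

0.126157 (none)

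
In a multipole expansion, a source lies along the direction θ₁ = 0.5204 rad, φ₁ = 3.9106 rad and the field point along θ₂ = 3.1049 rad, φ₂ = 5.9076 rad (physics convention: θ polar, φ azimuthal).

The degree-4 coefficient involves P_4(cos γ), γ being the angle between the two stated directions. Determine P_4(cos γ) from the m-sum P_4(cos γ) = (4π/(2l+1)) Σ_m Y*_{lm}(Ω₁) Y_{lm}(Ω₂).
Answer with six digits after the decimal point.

Addition theorem: P_4(cos γ) = (4π/9) Σ_m Y*_{lm}(Ω₁) Y_{lm}(Ω₂), m = −4…4:
  m=-4: Y*=-0.02699 + 0.00177j  Y=0.00000 + 0.00000j  product -0.00000 - 0.00000j
  m=-3: Y*=0.08965 - 0.09893j  Y=-0.00003 - 0.00006j  product -0.00001 - 0.00000j
  m=-2: Y*=0.01157 + 0.35291j  Y=0.00197 + 0.00184j  product -0.00063 + 0.00072j
  m=-1: Y*=-0.33283 - 0.32209j  Y=-0.06439 - 0.02539j  product 0.01325 + 0.02919j
  m=+0: Y*=0.02644 + 0.00000j  Y=0.84060 + 0.00000j  product 0.02223 + 0.00000j
  m=+1: Y*=0.33283 - 0.32209j  Y=0.06439 - 0.02539j  product 0.01325 - 0.02919j
  m=+2: Y*=0.01157 - 0.35291j  Y=0.00197 - 0.00184j  product -0.00063 - 0.00072j
  m=+3: Y*=-0.08965 - 0.09893j  Y=0.00003 - 0.00006j  product -0.00001 + 0.00000j
  m=+4: Y*=-0.02699 - 0.00177j  Y=0.00000 - 0.00000j  product -0.00000 + 0.00000j
Total Σ_m = 0.04746 - 0.00000j. Multiply by 1.396263: 0.06627 - 0.00000j. P_4(cos γ) = 0.066272

0.066272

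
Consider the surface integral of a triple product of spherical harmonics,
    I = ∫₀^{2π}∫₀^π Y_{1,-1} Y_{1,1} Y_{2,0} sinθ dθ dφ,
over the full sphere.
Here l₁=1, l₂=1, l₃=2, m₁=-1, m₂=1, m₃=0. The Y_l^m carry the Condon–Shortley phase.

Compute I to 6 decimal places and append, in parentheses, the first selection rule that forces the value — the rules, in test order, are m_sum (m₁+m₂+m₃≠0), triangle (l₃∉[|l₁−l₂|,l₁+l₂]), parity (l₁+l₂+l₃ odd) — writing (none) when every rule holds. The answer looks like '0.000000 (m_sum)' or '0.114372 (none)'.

0.126157 (none)

m-sum 0 ✓  L=4 even ✓  0≤2≤2 ✓
Π(2lᵢ+1) = 3×3×5 = 45
triangle coeff Δ(1,1,2) = 1/30
Σ_t [0,0]: t=0:+1/1 = 1/1
(3j)²=2/15 [(1 1 2; 0 0 0)], sign=+1
Σ_t [0,0]: t=0:+1/4 = 1/4
(3j)²=1/30 [(1 1 2; -1 1 0)], sign=+1
⇒ 4πI² = 1/5
I = (+1)√(1/5/(4π)) = 0.12615663
No selection rule forces the value: the integral is nonzero (none).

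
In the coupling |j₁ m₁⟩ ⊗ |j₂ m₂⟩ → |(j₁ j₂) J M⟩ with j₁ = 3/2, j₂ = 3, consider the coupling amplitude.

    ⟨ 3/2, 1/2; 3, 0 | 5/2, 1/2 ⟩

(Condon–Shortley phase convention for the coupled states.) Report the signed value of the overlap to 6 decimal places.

−√(6/35) ≈ -0.414039

√[6·2!1!4!/8! · 2!1!3!3!3!2!] = √(216/35)
  +(−1)^0/∏(0,2,1,3,0,1)! = 1/12  (running 1/12)
  +(−1)^1/∏(1,1,0,2,1,2)! = -1/4  (running -1/6)
⟨..|..⟩ = √(216/35)·(-1/6) = -0.414039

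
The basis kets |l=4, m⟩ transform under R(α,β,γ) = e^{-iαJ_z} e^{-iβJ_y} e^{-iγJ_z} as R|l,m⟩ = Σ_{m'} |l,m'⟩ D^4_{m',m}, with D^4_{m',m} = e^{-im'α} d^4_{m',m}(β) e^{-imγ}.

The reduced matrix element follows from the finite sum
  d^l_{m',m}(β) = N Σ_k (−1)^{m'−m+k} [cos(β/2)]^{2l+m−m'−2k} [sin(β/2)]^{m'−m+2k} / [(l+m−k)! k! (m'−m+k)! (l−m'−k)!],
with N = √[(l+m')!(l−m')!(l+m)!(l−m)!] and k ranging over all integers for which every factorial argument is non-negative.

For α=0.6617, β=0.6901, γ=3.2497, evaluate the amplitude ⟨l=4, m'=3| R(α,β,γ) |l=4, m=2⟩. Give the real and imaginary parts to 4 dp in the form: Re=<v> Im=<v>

Split into d^4_{3,2}(β=0.6901) × two z-phases.
Half-angle: c=0.941059, s=0.338244. N=√(5040·1·720·2)=2693.993318
k∈{0,1} keeps every argument non-negative
  k=0: (−1)^1·2693.9933/(720)·0.9411^7·0.3382^1 = -0.827199
  k=1: (−1)^2·2693.9933/(240)·0.9411^5·0.3382^3 = +0.320596
d^4_{3,2}(0.6901) = -0.827199 +0.320596 = -0.506604
Attach z-rotation phases: D = e^{-i(3)(0.6617)}·(-0.506604)·e^{-i(2)(3.2497)} = +0.298675+0.409195i

Re=0.2987 Im=0.4092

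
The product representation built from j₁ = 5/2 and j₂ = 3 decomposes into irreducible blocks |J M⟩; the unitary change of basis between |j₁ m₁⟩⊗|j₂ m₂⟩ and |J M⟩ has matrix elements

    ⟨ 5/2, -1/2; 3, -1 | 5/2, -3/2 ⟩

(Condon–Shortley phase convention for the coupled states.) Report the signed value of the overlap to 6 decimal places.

−√(1/35) ≈ -0.169031

j₁+j₂−J=3  J+j₁−j₂=2  J−j₁+j₂=3  j₁+j₂+J+1=9
(j₁±m₁, j₂±m₂, J±M) = (2,3,2,4,1,4)
P² = 576/35
sum k=1..2:
  [1] −1/8 = -1/8
  [2] +1/12 = 1/12
S = -1/24
C² = P²·S² = 1/35 ; C = -0.169031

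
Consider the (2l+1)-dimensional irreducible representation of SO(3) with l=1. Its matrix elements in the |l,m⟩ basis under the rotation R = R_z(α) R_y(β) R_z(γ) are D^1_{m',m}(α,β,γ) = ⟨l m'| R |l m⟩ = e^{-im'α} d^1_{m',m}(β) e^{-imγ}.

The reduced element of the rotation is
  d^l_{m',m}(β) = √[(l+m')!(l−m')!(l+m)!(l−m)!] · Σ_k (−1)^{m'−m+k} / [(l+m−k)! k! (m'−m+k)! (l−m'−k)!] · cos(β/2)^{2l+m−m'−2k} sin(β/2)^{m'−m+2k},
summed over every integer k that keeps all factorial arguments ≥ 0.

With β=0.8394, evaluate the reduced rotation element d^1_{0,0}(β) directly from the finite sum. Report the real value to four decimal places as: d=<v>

d=0.6679

d^1_{0,0}(β=0.8394) via the finite sum:
c=cos(0.839400/2)=0.913211, s=sin(0.839400/2)=0.407487; N=√[1·1·1·1]=1.000000
k: max(0,(0)−(0))=0 … min(1+(0),1−(0))=1
  k=0: (−1)^0·1.0000/(1)·0.9132^2·0.4075^0 = +0.833955
  k=1: (−1)^1·1.0000/(1)·0.9132^0·0.4075^2 = -0.166045
d^1_{0,0}(0.8394) = +0.833955 -0.166045 = +0.667909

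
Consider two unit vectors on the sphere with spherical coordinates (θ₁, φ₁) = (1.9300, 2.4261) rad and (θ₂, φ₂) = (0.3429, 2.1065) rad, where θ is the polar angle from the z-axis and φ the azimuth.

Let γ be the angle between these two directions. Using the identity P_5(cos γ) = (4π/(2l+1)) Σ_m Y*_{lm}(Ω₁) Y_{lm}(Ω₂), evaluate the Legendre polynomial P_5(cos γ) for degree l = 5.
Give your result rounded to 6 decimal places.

Summing Y*_{l m}(θ₁,φ₁)·Y_{l m}(θ₂,φ₂) over m ∈ [−5, 5]; prefactor 4π/(2·5+1) = 1.142397:
  term(m=-5) = -0.000018+0.000665i   from Y*(Ω₁)=+0.302553-0.140913i, Y(Ω₂)=-0.000891+0.001784i
  term(m=-4) = -0.002018-0.006703i   from Y*(Ω₁)=+0.380917+0.109378i, Y(Ω₂)=-0.009562-0.014852i
  term(m=-3) = +0.001679+0.002392i   from Y*(Ω₁)=+0.017331+0.026703i, Y(Ω₂)=+0.091750-0.003333i
  term(m=-2) = +0.079025+0.058739i   from Y*(Ω₁)=+0.045789-0.325368i, Y(Ω₂)=-0.143509+0.263073i
  term(m=-1) = -0.064032-0.021191i   from Y*(Ω₁)=+0.092638-0.080514i, Y(Ω₂)=-0.280506-0.472547i
  term(m=+0) = -0.081933-0.000000i   from Y*(Ω₁)=-0.300604-0.000000i, Y(Ω₂)=+0.272560+0.000000i
  term(m=+1) = -0.064032+0.021191i   from Y*(Ω₁)=-0.092638-0.080514i, Y(Ω₂)=+0.280506-0.472547i
  term(m=+2) = +0.079025-0.058739i   from Y*(Ω₁)=+0.045789+0.325368i, Y(Ω₂)=-0.143509-0.263073i
  term(m=+3) = +0.001679-0.002392i   from Y*(Ω₁)=-0.017331+0.026703i, Y(Ω₂)=-0.091750-0.003333i
  term(m=+4) = -0.002018+0.006703i   from Y*(Ω₁)=+0.380917-0.109378i, Y(Ω₂)=-0.009562+0.014852i
  term(m=+5) = -0.000018-0.000665i   from Y*(Ω₁)=-0.302553-0.140913i, Y(Ω₂)=+0.000891+0.001784i
Accumulated sum -0.052662-0.000000i; after 4π/(2l+1) scaling, -0.060161-0.000000i ⇒ P_5 = -0.060161

-0.060161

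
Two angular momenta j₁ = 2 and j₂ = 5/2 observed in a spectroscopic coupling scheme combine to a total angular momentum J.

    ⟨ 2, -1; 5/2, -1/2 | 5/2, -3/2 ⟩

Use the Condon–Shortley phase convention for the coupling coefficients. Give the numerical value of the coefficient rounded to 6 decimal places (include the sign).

−√(6/35) ≈ -0.414039

√[6·2!2!3!/8! · 1!3!2!3!1!4!] = √(216/35)
  +(−1)^1/∏(1,1,2,1,0,2)! = -1/4  (running -1/4)
  +(−1)^2/∏(2,0,1,0,1,3)! = 1/12  (running -1/6)
⟨..|..⟩ = √(216/35)·(-1/6) = -0.414039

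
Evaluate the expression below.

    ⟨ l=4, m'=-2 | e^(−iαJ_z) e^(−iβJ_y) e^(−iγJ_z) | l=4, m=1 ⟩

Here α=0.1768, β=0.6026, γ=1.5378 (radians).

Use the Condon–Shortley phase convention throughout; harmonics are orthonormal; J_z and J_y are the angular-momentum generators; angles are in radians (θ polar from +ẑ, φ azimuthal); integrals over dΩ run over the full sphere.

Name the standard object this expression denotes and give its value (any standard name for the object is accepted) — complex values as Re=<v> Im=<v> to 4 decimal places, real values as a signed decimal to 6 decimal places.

This is a Wigner D-matrix element — the rotation-matrix element ⟨l m'| R(α,β,γ) |l m⟩ in the angular-momentum basis.
First d^4_{-2,1}(β=0.6026), then the phase factors e^{-i(-2)α} and e^{-i(1)γ}:
Half-angle: c=0.954952, s=0.296762. N=√(2·720·120·6)=1018.233765
k∈{3,4,5} keeps every argument non-negative
  k=3: (−1)^0·1018.2338/(72)·0.9550^5·0.2968^3 = +0.293526
  k=4: (−1)^1·1018.2338/(48)·0.9550^3·0.2968^5 = -0.042520
  k=5: (−1)^2·1018.2338/(240)·0.9550^1·0.2968^7 = +0.000821
d^4_{-2,1}(0.6026) = +0.293526 -0.042520 +0.000821 = +0.251827
Phases: e^{-i·(-2)·0.1768}=+0.938132+0.346277i, e^{-i·(1)·1.5378}=+0.032990-0.999456i ⇒ D=+0.094948-0.233242i

Wigner D-matrix element, Re=0.0949 Im=-0.2332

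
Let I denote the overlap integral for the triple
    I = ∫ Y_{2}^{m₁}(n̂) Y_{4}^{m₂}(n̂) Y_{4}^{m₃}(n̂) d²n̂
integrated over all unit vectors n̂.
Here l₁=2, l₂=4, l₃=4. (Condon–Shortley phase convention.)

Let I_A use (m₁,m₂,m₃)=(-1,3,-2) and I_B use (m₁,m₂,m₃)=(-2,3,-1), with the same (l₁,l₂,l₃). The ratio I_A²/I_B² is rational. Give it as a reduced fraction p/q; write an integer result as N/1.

Same 2,4,4: normalisation and zero-m 3j drop out of the ratio.
A: Δ: 2! 2! 6! / 11! → 1/13860; sum: t=1:−1/1440 t=2:+1/240 = 1/288; 3j²(2 4 4; -1 3 -2) = Δ·Π!·Σ² = 5/132  (sign +1)
B: Δ: 2! 2! 6! / 11! → 1/13860; sum: t=2:+1/480 = 1/480; 3j²(2 4 4; -2 3 -1) = Δ·Π!·Σ² = 3/110  (sign -1)
I_A²/I_B² = (5/132)/(3/110) = 25/18

25/18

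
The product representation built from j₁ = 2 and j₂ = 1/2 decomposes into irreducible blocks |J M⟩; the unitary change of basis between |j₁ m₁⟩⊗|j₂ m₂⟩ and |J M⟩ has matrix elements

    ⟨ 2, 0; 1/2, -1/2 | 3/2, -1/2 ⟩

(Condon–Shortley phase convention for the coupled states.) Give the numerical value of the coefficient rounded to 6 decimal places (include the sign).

j₁+j₂−J=1  J+j₁−j₂=3  J−j₁+j₂=0  j₁+j₂+J+1=5
(j₁±m₁, j₂±m₂, J±M) = (2,2,0,1,1,2)
P² = 8/5
sum k=0..0:
  [0] +1/2 = 1/2
S = 1/2
C² = P²·S² = 2/5 ; C = +0.632456

+√(2/5) ≈ +0.632456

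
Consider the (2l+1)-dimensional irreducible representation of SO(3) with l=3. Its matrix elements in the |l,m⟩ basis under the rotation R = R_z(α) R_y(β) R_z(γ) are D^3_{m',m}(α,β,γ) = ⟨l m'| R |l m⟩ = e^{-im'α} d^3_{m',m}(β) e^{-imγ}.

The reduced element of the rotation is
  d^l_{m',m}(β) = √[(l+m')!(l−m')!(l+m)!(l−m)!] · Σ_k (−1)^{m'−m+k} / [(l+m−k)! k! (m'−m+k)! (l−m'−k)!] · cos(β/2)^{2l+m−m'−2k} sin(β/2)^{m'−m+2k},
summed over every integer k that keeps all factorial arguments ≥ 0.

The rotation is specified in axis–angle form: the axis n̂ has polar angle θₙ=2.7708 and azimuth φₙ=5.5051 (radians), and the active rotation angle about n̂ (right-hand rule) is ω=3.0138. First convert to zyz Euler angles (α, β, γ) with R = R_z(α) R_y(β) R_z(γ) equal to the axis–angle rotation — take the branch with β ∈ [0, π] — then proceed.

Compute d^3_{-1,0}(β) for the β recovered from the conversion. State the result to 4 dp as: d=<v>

d=0.5041

Axis–angle → zyz. n̂ = (sinθₙcosφₙ, sinθₙsinφₙ, cosθₙ) = (+0.258090, -0.254343, -0.932040), ω = 3.0138.
R = I cosω + sinω [n̂]ₓ + (1−cosω) n̂n̂ᵀ gives
  R = [-0.859168, -0.011967, -0.511554; -0.249535, -0.862993, +0.439290; -0.446724, +0.505075, +0.738469]
β = atan2(√(R₁₃²+R₂₃²), R₃₃) = 0.739999; α = atan2(R₂₃, R₁₃) mod 2π = 2.432049; γ = atan2(R₃₂, −R₃₁) mod 2π = 0.846627
d^3_{-1,0}(β=0.7400) via the finite sum:
c=cos(0.739999/2)=0.932328, s=sin(0.739999/2)=0.361615; N=√[2·24·6·6]=41.569219
k: max(0,(0)−(-1))=1 … min(3+(0),3−(-1))=3
  k=1: (−1)^0·41.5692/(12)·0.9323^5·0.3616^1 = +0.882429
  k=2: (−1)^1·41.5692/(4)·0.9323^3·0.3616^3 = -0.398251
  k=3: (−1)^2·41.5692/(12)·0.9323^1·0.3616^5 = +0.019971
d^3_{-1,0}(0.7400) = +0.882429 -0.398251 +0.019971 = +0.504149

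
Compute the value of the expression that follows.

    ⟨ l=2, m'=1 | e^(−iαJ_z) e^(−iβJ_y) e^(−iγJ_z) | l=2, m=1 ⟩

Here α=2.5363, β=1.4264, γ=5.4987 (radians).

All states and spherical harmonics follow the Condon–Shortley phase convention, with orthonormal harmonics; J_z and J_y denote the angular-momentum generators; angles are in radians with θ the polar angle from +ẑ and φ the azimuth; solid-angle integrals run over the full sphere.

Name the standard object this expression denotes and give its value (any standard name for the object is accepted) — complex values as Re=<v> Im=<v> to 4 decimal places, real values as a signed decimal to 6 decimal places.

This is a Wigner D-matrix element — the rotation-matrix element ⟨l m'| R(α,β,γ) |l m⟩ in the angular-momentum basis.
First d^2_{1,1}(β=1.4264), then the phase factors e^{-i(1)α} and e^{-i(1)γ}:
With c≡cos(β/2)=0.756272 and s≡sin(β/2)=0.654257, N=[6·1·6·1]^{1/2}=6.000000
The bounds max(0,m−m')=0 and min(l+m,l−m')=1 give 2 terms
  k=0: (−1)^0·6.0000/(6)·0.7563^4·0.6543^0 = +0.327124
  k=1: (−1)^1·6.0000/(2)·0.7563^2·0.6543^2 = -0.734471
d^2_{1,1}(1.4264) = +0.327124 -0.734471 = -0.407347
Phases: e^{-i·(1)·2.5363}=-0.822336-0.569003i, e^{-i·(1)·5.4987}=+0.707752+0.706461i ⇒ D=+0.073335+0.400691i

Wigner D-matrix element, Re=0.0733 Im=0.4007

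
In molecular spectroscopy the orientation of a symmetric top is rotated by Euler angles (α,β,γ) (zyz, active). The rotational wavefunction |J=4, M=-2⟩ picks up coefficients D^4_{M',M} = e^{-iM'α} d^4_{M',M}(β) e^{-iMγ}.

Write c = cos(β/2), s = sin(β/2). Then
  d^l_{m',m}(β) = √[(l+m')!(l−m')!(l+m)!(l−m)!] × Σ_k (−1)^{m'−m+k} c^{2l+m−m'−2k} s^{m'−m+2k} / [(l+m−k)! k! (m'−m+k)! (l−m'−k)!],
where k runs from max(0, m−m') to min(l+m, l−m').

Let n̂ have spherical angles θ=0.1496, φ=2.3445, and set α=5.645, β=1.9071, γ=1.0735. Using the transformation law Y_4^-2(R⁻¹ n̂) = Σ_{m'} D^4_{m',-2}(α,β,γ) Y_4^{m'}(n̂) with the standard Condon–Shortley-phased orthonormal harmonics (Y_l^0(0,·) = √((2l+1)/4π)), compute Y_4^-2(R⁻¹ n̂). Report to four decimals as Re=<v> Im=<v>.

Re=-0.0795 Im=0.1091

Need the full column D^4_{m',-2} for m'=−4..4 at α=5.6450, β=1.9071, γ=1.0735.
cos(β/2)=0.578792, sin(β/2)=0.815475
d^4_{-4,-2}: single k=2 term ⇒ +0.132292;  D = +0.121552-0.052216i
d^4_{-3,-2}: k∈[1..2] ⇒ +0.066394 -0.395394 = -0.328999;  D = -0.320151-0.075787i
d^4_{-2,-2}: k∈[0..2] ⇒ +0.012594 -0.300011 +0.744430 = +0.457014;  D = +0.294475+0.349494i
d^4_{-1,-2}: k∈[0..2] ⇒ -0.075284 +0.747224 -0.988863 = -0.316924;  D = -0.019631-0.316315i
d^4_{0,-2}: k∈[0..2] ⇒ +0.237180 -1.255518 +0.934611 = -0.083727;  D = +0.045618-0.070208i
d^4_{1,-2}: k∈[0..2] ⇒ -0.498149 +1.483295 -0.588890 = +0.396256;  D = -0.371353+0.138257i
d^4_{2,-2}: k∈[0..2] ⇒ +0.744430 -1.182200 +0.195563 = -0.242207;  D = +0.232655+0.067349i
d^4_{3,-2}: k∈[0..1] ⇒ -0.784886 +0.519353 = -0.265533;  D = +0.160873+0.211253i
d^4_{4,-2}: single k=0 term ⇒ +0.521301;  D = -0.006593-0.521260i
Y_4^{m'}(θ=0.1496,φ=2.3445) and Σ D·Y over m':
  (+0.1216-0.0522i)·(-0.0002-0.0000i)  (-0.3202-0.0758i)·(+0.0030-0.0028i)  (+0.2945+0.3495i)·(-0.0010+0.0434i)  (-0.0196-0.3163i)·(-0.1873-0.1917i)  (+0.0456-0.0702i)·(+0.7541+0.0000i)  (-0.3714+0.1383i)·(+0.1873-0.1917i)  (+0.2327+0.0673i)·(-0.0010-0.0434i)  (+0.1609+0.2113i)·(-0.0030-0.0028i)  (-0.0066-0.5213i)·(-0.0002+0.0000i)
Y_4^-2(R⁻¹ n̂) = -0.079490+0.109138i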